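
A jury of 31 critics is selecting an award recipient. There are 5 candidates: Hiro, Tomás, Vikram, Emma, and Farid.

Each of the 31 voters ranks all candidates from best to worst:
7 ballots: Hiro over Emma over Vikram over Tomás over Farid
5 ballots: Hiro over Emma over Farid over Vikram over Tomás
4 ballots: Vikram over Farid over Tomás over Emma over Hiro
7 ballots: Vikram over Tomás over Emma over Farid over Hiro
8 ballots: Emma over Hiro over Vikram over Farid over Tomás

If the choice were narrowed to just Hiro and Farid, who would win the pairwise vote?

Hiro

Hiro is ranked above Farid on 20 ballots; Farid above Hiro on 11.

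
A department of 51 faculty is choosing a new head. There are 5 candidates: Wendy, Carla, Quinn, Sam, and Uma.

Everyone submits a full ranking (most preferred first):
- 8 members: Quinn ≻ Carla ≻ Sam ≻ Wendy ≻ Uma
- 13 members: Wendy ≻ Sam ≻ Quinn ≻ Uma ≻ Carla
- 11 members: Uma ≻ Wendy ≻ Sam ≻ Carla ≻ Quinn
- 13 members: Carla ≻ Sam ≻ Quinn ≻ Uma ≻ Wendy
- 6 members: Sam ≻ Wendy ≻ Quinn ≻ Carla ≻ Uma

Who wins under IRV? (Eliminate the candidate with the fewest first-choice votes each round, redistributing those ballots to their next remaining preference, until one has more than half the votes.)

Round 1: Wendy 13, Carla 13, Quinn 8, Sam 6, Uma 11. Sam eliminated.
Round 2: Wendy 19, Carla 13, Quinn 8, Uma 11. Quinn eliminated.
Round 3: Wendy 19, Carla 21, Uma 11. Uma eliminated.
Round 4: Wendy 30, Carla 21. Wendy has a majority (≥26).

Wendy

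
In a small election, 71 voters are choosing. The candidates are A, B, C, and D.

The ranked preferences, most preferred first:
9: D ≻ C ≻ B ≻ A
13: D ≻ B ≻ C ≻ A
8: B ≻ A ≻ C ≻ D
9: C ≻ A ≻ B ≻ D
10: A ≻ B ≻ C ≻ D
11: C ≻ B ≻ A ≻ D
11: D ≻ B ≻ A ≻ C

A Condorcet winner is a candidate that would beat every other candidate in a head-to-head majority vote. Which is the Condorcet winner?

B

B vs A: 52–19
B vs C: 42–29
B vs D: 38–33
B beats every other candidate.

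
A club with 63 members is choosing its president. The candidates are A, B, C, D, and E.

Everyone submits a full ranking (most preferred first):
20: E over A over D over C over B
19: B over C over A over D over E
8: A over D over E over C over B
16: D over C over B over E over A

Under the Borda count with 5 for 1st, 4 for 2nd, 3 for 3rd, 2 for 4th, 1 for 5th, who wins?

D

A: 20×4 + 19×3 + 8×5 + 16×1 = 193
B: 20×1 + 19×5 + 8×1 + 16×3 = 171
C: 20×2 + 19×4 + 8×2 + 16×4 = 196
D: 20×3 + 19×2 + 8×4 + 16×5 = 210
E: 20×5 + 19×1 + 8×3 + 16×2 = 175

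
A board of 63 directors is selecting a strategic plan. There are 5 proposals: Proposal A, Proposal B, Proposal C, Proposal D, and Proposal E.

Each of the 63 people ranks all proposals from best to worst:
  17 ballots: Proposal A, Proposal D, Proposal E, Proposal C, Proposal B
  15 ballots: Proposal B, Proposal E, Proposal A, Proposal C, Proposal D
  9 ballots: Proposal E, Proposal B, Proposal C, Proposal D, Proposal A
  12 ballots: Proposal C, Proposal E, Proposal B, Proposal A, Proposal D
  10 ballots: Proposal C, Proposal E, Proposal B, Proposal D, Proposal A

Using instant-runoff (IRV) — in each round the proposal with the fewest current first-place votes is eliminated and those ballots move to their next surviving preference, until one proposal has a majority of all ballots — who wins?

Round 1: Proposal A 17, Proposal B 15, Proposal C 22, Proposal D 0, Proposal E 9. Proposal D eliminated.
Round 2: Proposal A 17, Proposal B 15, Proposal C 22, Proposal E 9. Proposal E eliminated.
Round 3: Proposal A 17, Proposal B 24, Proposal C 22. Proposal A eliminated.
Round 4: Proposal B 24, Proposal C 39. Proposal C has a majority (≥32).

Proposal C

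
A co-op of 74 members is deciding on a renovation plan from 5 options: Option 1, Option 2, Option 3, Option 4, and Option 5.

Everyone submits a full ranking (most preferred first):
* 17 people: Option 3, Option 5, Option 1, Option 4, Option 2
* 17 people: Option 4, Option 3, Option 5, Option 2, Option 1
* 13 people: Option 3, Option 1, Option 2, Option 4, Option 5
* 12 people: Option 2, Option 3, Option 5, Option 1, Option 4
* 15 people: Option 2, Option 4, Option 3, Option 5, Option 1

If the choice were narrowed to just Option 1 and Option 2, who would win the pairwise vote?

Option 2

Option 1 is ranked above Option 2 on 30 ballots; Option 2 above Option 1 on 44.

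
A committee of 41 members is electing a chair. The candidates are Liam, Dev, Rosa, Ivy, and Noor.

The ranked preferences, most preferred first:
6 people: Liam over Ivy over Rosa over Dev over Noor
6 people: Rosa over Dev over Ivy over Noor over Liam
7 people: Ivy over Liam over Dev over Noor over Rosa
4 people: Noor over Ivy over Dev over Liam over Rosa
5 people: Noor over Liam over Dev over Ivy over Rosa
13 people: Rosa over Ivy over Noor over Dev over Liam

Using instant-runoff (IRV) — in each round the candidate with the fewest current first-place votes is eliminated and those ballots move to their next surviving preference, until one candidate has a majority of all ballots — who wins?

Ivy

Round 1: Liam 6, Dev 0, Rosa 19, Ivy 7, Noor 9. Dev eliminated.
Round 2: Liam 6, Rosa 19, Ivy 7, Noor 9. Liam eliminated.
Round 3: Rosa 19, Ivy 13, Noor 9. Noor eliminated.
Round 4: Rosa 19, Ivy 22. Ivy has a majority (≥21).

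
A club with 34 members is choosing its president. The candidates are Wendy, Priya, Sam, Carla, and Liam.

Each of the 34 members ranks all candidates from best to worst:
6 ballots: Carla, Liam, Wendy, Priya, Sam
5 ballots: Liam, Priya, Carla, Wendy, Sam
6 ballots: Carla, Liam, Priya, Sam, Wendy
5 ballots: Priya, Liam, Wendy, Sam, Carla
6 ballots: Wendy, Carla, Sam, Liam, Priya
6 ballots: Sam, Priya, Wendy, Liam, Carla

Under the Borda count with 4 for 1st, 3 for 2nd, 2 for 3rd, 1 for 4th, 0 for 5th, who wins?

Wendy: 6×2 + 5×1 + 6×0 + 5×2 + 6×4 + 6×2 = 63
Priya: 6×1 + 5×3 + 6×2 + 5×4 + 6×0 + 6×3 = 71
Sam: 6×0 + 5×0 + 6×1 + 5×1 + 6×2 + 6×4 = 47
Carla: 6×4 + 5×2 + 6×4 + 5×0 + 6×3 + 6×0 = 76
Liam: 6×3 + 5×4 + 6×3 + 5×3 + 6×1 + 6×1 = 83

Liam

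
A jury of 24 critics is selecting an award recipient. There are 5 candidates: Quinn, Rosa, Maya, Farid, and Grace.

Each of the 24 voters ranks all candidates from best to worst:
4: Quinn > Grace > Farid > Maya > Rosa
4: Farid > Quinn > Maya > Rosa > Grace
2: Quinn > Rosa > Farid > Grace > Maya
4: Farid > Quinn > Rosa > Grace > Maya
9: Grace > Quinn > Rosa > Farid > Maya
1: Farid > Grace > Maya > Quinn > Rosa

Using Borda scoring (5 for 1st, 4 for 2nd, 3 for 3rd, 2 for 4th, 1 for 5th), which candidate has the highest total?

Quinn: 4×5 + 4×4 + 2×5 + 4×4 + 9×4 + 1×2 = 100
Rosa: 4×1 + 4×2 + 2×4 + 4×3 + 9×3 + 1×1 = 60
Maya: 4×2 + 4×3 + 2×1 + 4×1 + 9×1 + 1×3 = 38
Farid: 4×3 + 4×5 + 2×3 + 4×5 + 9×2 + 1×5 = 81
Grace: 4×4 + 4×1 + 2×2 + 4×2 + 9×5 + 1×4 = 81

Quinn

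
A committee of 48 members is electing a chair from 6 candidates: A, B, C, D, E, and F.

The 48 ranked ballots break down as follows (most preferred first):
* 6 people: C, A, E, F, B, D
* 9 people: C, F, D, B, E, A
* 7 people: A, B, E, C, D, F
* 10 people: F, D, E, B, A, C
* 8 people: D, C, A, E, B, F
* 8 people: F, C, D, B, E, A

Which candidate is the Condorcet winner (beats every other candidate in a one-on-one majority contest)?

C

C vs A: 31–17
C vs B: 31–17
C vs D: 30–18
C vs E: 31–17
C vs F: 30–18
C beats every other candidate.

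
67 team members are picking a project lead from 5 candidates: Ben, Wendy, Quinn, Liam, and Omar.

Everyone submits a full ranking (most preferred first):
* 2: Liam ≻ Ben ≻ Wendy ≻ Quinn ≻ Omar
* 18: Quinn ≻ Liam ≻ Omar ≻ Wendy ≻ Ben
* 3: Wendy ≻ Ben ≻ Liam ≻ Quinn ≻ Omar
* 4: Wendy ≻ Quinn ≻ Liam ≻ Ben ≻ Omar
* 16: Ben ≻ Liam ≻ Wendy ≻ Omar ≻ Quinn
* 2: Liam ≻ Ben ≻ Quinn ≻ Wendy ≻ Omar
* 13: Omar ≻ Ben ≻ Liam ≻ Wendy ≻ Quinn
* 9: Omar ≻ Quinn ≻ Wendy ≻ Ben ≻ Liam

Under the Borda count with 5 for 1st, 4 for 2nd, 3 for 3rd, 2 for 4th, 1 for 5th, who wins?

Liam

Ben: 2×4 + 18×1 + 3×4 + 4×2 + 16×5 + 2×4 + 13×4 + 9×2 = 204
Wendy: 2×3 + 18×2 + 3×5 + 4×5 + 16×3 + 2×2 + 13×2 + 9×3 = 182
Quinn: 2×2 + 18×5 + 3×2 + 4×4 + 16×1 + 2×3 + 13×1 + 9×4 = 187
Liam: 2×5 + 18×4 + 3×3 + 4×3 + 16×4 + 2×5 + 13×3 + 9×1 = 225
Omar: 2×1 + 18×3 + 3×1 + 4×1 + 16×2 + 2×1 + 13×5 + 9×5 = 207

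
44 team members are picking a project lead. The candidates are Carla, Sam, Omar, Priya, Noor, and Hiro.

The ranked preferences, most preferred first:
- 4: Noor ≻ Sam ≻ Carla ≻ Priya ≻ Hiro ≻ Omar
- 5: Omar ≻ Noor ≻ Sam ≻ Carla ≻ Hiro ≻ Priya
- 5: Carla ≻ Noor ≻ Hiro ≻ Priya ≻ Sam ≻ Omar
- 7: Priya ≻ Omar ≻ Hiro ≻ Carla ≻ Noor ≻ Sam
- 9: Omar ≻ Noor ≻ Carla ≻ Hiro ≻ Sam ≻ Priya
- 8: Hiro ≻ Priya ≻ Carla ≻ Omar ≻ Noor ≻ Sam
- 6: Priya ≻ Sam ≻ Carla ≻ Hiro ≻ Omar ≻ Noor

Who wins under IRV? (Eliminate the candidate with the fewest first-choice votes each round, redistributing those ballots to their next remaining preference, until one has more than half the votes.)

Priya

Round 1: Carla 5, Sam 0, Omar 14, Priya 13, Noor 4, Hiro 8. Sam eliminated.
Round 2: Carla 5, Omar 14, Priya 13, Noor 4, Hiro 8. Noor eliminated.
Round 3: Carla 9, Omar 14, Priya 13, Hiro 8. Hiro eliminated.
Round 4: Carla 9, Omar 14, Priya 21. Carla eliminated.
Round 5: Omar 14, Priya 30. Priya has a majority (≥23).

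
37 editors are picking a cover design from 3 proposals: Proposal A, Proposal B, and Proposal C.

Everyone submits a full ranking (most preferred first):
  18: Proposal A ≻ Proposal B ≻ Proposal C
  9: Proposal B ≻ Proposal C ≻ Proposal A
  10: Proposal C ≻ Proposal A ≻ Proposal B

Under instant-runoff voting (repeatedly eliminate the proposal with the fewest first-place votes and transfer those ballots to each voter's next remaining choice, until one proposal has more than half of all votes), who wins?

Round 1: Proposal A 18, Proposal B 9, Proposal C 10. Proposal B eliminated.
Round 2: Proposal A 18, Proposal C 19. Proposal C has a majority (≥19).

Proposal C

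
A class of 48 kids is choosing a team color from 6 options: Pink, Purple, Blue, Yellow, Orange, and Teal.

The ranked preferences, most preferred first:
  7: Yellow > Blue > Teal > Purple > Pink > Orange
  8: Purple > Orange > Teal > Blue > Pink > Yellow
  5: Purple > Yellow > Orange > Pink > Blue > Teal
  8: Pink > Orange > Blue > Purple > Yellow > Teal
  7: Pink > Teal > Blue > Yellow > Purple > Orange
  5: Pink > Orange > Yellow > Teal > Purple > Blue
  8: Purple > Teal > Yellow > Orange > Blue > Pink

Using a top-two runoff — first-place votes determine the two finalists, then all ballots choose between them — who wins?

Purple

Round 1 first-place votes: Pink 20, Purple 21, Blue 0, Yellow 7, Orange 0, Teal 0. Purple and Pink advance.
Runoff: Purple is ranked above Pink on 28 ballots, Pink above Purple on 20.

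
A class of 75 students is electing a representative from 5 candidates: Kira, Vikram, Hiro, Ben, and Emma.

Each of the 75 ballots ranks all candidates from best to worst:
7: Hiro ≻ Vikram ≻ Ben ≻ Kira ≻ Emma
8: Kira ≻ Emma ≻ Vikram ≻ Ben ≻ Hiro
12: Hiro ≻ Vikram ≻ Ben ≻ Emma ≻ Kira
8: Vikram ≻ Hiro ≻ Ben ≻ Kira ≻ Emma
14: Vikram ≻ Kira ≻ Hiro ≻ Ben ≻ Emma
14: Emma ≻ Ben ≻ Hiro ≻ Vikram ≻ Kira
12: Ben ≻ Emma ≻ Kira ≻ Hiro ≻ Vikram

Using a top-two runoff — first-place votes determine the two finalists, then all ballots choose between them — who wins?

Hiro

Round 1 first-place votes: Kira 8, Vikram 22, Hiro 19, Ben 12, Emma 14. Vikram and Hiro advance.
Runoff: Vikram is ranked above Hiro on 30 ballots, Hiro above Vikram on 45.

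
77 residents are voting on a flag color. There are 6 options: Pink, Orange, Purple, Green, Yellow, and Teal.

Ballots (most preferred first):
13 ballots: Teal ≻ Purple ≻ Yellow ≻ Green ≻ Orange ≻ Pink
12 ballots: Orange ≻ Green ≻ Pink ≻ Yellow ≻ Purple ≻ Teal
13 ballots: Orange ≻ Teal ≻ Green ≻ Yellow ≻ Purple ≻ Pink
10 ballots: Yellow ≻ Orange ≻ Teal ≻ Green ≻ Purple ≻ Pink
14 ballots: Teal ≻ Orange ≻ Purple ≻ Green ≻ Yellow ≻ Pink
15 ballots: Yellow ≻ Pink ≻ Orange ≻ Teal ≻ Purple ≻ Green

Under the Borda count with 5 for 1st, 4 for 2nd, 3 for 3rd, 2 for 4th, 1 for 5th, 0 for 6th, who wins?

Orange

Pink: 13×0 + 12×3 + 13×0 + 10×0 + 14×0 + 15×4 = 96
Orange: 13×1 + 12×5 + 13×5 + 10×4 + 14×4 + 15×3 = 279
Purple: 13×4 + 12×1 + 13×1 + 10×1 + 14×3 + 15×1 = 144
Green: 13×2 + 12×4 + 13×3 + 10×2 + 14×2 + 15×0 = 161
Yellow: 13×3 + 12×2 + 13×2 + 10×5 + 14×1 + 15×5 = 228
Teal: 13×5 + 12×0 + 13×4 + 10×3 + 14×5 + 15×2 = 247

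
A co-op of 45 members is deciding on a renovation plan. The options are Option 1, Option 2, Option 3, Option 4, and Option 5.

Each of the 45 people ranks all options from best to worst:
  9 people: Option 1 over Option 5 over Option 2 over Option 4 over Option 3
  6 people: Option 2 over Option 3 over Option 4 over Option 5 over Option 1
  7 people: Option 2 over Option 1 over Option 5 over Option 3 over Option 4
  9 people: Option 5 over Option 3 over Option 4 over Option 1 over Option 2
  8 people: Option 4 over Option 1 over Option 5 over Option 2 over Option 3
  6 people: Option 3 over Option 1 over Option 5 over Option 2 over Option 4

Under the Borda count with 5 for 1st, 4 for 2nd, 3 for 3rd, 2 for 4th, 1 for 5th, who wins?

Option 1: 9×5 + 6×1 + 7×4 + 9×2 + 8×4 + 6×4 = 153
Option 2: 9×3 + 6×5 + 7×5 + 9×1 + 8×2 + 6×2 = 129
Option 3: 9×1 + 6×4 + 7×2 + 9×4 + 8×1 + 6×5 = 121
Option 4: 9×2 + 6×3 + 7×1 + 9×3 + 8×5 + 6×1 = 116
Option 5: 9×4 + 6×2 + 7×3 + 9×5 + 8×3 + 6×3 = 156

Option 5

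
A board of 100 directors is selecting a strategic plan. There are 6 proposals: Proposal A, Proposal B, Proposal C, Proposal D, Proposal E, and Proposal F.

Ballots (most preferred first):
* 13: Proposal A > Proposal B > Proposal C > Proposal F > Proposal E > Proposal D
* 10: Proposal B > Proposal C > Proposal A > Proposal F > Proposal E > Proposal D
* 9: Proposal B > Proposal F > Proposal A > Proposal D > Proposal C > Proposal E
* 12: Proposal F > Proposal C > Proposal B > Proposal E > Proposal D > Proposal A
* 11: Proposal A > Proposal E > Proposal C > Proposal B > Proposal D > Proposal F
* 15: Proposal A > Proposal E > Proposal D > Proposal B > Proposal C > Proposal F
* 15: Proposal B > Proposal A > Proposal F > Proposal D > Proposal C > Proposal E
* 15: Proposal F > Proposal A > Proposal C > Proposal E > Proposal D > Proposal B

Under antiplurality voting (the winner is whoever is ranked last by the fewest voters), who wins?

Proposal C

Last-place votes: Proposal A 12, Proposal B 15, Proposal C 0, Proposal D 23, Proposal E 24, Proposal F 26.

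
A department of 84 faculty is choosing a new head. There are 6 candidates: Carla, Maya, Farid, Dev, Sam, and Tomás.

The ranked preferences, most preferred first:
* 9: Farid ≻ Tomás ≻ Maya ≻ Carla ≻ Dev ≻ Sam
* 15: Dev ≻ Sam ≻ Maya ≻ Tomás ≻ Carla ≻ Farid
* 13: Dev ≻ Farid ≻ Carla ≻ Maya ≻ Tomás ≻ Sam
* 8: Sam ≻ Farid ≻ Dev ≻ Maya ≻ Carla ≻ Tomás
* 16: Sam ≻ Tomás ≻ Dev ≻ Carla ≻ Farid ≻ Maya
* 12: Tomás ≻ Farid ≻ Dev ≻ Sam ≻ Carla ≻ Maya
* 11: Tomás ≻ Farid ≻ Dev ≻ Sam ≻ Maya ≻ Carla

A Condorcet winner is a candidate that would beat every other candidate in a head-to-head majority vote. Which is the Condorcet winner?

Tomás

Tomás vs Carla: 63–21
Tomás vs Maya: 48–36
Tomás vs Farid: 54–30
Tomás vs Dev: 48–36
Tomás vs Sam: 45–39
Tomás beats every other candidate.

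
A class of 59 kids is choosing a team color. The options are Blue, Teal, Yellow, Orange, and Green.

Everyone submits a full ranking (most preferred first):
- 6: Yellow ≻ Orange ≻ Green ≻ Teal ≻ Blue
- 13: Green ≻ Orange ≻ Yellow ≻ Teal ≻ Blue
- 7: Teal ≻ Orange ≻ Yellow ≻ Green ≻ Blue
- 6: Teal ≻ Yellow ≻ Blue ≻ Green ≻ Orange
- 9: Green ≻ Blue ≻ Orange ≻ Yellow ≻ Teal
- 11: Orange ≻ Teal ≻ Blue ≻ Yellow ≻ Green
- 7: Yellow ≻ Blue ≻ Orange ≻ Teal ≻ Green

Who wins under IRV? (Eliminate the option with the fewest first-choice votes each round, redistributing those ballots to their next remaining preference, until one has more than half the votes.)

Teal

Round 1: Blue 0, Teal 13, Yellow 13, Orange 11, Green 22. Blue eliminated.
Round 2: Teal 13, Yellow 13, Orange 11, Green 22. Orange eliminated.
Round 3: Teal 24, Yellow 13, Green 22. Yellow eliminated.
Round 4: Teal 31, Green 28. Teal has a majority (≥30).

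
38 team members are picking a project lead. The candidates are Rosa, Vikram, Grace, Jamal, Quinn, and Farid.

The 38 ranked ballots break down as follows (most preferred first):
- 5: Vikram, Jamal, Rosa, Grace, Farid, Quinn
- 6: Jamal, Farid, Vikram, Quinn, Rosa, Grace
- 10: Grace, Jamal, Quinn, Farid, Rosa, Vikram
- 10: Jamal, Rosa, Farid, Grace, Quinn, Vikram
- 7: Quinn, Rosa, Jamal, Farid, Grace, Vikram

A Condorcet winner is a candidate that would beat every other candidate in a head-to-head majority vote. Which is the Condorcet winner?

Jamal

Jamal vs Rosa: 31–7
Jamal vs Vikram: 33–5
Jamal vs Grace: 28–10
Jamal vs Quinn: 31–7
Jamal vs Farid: 38–0
Jamal beats every other candidate.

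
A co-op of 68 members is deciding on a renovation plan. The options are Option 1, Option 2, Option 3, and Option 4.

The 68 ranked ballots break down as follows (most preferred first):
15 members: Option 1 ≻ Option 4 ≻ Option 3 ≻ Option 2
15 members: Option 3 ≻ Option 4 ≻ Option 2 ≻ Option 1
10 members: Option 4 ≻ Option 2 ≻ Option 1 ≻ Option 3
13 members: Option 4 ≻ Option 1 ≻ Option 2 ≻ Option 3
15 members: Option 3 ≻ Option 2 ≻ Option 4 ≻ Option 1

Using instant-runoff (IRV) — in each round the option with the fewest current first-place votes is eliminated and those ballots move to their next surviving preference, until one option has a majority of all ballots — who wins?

Round 1: Option 1 15, Option 2 0, Option 3 30, Option 4 23. Option 2 eliminated.
Round 2: Option 1 15, Option 3 30, Option 4 23. Option 1 eliminated.
Round 3: Option 3 30, Option 4 38. Option 4 has a majority (≥35).

Option 4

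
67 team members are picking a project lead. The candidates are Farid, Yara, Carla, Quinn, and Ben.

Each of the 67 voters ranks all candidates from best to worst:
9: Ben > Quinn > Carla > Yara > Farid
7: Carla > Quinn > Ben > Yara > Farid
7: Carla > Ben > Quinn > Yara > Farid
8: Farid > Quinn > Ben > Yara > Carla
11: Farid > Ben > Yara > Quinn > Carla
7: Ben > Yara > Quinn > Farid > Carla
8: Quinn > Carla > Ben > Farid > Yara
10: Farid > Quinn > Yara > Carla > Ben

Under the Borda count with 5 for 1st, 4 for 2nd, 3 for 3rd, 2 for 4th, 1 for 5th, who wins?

Farid: 9×1 + 7×1 + 7×1 + 8×5 + 11×5 + 7×2 + 8×2 + 10×5 = 198
Yara: 9×2 + 7×2 + 7×2 + 8×2 + 11×3 + 7×4 + 8×1 + 10×3 = 161
Carla: 9×3 + 7×5 + 7×5 + 8×1 + 11×1 + 7×1 + 8×4 + 10×2 = 175
Quinn: 9×4 + 7×4 + 7×3 + 8×4 + 11×2 + 7×3 + 8×5 + 10×4 = 240
Ben: 9×5 + 7×3 + 7×4 + 8×3 + 11×4 + 7×5 + 8×3 + 10×1 = 231

Quinn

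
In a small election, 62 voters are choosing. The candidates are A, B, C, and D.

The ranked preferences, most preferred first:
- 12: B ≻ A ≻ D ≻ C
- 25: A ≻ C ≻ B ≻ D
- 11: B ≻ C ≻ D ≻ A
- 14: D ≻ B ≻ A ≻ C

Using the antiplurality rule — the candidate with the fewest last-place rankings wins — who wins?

B

Last-place votes: A 11, B 0, C 26, D 25.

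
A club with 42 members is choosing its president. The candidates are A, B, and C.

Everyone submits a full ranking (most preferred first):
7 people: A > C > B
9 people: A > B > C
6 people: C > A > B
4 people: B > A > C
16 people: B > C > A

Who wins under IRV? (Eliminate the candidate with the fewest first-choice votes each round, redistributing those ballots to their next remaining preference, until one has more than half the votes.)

A

Round 1: A 16, B 20, C 6. C eliminated.
Round 2: A 22, B 20. A has a majority (≥22).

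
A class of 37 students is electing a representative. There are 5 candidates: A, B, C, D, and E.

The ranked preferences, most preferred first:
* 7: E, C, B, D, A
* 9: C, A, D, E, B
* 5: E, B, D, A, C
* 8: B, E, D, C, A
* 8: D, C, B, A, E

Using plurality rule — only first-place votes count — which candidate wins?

First-place votes: A 0, B 8, C 9, D 8, E 12.

E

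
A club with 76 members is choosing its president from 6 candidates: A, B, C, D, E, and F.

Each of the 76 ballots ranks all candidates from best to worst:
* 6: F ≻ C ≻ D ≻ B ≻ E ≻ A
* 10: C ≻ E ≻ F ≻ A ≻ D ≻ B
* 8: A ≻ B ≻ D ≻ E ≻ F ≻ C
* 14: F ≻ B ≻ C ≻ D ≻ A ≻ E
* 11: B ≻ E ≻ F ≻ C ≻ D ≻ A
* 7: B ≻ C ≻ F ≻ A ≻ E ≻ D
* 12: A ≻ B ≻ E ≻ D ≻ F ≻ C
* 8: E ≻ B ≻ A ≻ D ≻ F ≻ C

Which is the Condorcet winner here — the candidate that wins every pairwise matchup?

B vs A: 46–30
B vs C: 60–16
B vs D: 60–16
B vs E: 58–18
B vs F: 46–30
B beats every other candidate.

B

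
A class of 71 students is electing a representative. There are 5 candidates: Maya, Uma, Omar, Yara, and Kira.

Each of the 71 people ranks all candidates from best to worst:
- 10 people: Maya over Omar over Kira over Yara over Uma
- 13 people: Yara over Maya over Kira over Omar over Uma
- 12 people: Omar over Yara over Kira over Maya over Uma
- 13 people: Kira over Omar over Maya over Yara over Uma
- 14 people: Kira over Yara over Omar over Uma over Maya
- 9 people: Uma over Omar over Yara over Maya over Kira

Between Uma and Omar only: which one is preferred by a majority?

Uma is ranked above Omar on 9 ballots; Omar above Uma on 62.

Omar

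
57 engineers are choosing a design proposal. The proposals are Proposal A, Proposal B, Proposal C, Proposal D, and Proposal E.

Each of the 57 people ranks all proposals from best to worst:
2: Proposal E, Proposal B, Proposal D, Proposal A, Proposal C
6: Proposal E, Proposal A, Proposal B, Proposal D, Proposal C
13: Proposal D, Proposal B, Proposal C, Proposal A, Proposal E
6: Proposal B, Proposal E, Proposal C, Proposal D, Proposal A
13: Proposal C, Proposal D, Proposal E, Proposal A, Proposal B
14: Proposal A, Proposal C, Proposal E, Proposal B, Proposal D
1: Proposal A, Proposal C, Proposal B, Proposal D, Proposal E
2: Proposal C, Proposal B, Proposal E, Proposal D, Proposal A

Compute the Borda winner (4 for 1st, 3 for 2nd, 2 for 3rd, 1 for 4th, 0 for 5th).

Proposal C

Proposal A: 2×1 + 6×3 + 13×1 + 6×0 + 13×1 + 14×4 + 1×4 + 2×0 = 106
Proposal B: 2×3 + 6×2 + 13×3 + 6×4 + 13×0 + 14×1 + 1×2 + 2×3 = 103
Proposal C: 2×0 + 6×0 + 13×2 + 6×2 + 13×4 + 14×3 + 1×3 + 2×4 = 143
Proposal D: 2×2 + 6×1 + 13×4 + 6×1 + 13×3 + 14×0 + 1×1 + 2×1 = 110
Proposal E: 2×4 + 6×4 + 13×0 + 6×3 + 13×2 + 14×2 + 1×0 + 2×2 = 108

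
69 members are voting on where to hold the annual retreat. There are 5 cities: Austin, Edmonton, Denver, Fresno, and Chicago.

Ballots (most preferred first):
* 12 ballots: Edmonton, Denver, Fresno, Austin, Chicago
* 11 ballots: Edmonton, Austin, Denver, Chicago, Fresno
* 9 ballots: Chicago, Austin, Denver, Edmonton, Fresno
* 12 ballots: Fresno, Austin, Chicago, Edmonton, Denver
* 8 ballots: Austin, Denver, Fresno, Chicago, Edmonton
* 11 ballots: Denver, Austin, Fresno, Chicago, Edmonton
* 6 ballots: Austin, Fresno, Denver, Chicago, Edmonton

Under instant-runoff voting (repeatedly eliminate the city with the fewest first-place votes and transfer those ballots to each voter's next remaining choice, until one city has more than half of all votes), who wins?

Round 1: Austin 14, Edmonton 23, Denver 11, Fresno 12, Chicago 9. Chicago eliminated.
Round 2: Austin 23, Edmonton 23, Denver 11, Fresno 12. Denver eliminated.
Round 3: Austin 34, Edmonton 23, Fresno 12. Fresno eliminated.
Round 4: Austin 46, Edmonton 23. Austin has a majority (≥35).

Austin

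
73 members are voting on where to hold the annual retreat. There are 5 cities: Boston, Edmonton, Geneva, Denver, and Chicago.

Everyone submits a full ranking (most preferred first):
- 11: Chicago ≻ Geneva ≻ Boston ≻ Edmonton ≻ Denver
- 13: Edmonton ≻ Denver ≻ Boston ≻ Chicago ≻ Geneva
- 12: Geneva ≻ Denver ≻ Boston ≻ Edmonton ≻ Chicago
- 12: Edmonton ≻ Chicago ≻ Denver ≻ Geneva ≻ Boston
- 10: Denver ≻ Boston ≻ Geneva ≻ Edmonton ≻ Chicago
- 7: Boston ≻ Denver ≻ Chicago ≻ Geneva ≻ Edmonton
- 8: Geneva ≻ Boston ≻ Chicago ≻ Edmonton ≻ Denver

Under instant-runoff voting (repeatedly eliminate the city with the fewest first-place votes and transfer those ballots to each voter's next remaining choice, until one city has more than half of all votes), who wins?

Round 1: Boston 7, Edmonton 25, Geneva 20, Denver 10, Chicago 11. Boston eliminated.
Round 2: Edmonton 25, Geneva 20, Denver 17, Chicago 11. Chicago eliminated.
Round 3: Edmonton 25, Geneva 31, Denver 17. Denver eliminated.
Round 4: Edmonton 25, Geneva 48. Geneva has a majority (≥37).

Geneva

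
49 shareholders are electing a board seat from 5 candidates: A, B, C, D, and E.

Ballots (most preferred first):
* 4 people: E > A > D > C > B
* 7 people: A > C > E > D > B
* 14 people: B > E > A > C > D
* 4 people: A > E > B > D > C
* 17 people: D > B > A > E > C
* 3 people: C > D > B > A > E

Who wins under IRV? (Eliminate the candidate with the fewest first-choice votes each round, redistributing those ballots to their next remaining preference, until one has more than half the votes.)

Round 1: A 11, B 14, C 3, D 17, E 4. C eliminated.
Round 2: A 11, B 14, D 20, E 4. E eliminated.
Round 3: A 15, B 14, D 20. B eliminated.
Round 4: A 29, D 20. A has a majority (≥25).

A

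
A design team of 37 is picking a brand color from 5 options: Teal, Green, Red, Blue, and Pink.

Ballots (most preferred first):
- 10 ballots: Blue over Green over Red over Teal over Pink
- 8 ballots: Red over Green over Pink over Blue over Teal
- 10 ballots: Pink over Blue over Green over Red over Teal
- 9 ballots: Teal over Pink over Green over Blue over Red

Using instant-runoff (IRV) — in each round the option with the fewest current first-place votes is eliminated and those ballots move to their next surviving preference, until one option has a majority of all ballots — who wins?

Pink

Round 1: Teal 9, Green 0, Red 8, Blue 10, Pink 10. Green eliminated.
Round 2: Teal 9, Red 8, Blue 10, Pink 10. Red eliminated.
Round 3: Teal 9, Blue 10, Pink 18. Teal eliminated.
Round 4: Blue 10, Pink 27. Pink has a majority (≥19).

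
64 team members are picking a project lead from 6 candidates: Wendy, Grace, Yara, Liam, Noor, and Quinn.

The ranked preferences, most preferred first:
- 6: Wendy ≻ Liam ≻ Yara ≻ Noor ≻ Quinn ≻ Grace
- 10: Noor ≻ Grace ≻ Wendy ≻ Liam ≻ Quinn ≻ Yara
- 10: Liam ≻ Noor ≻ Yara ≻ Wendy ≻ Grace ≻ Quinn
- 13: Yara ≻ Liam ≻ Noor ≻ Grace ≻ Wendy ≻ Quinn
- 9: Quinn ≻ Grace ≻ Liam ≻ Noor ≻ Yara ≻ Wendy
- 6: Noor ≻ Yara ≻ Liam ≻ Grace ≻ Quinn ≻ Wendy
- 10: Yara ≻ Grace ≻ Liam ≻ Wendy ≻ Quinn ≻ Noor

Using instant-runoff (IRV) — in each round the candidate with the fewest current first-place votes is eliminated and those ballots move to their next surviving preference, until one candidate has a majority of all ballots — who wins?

Round 1: Wendy 6, Grace 0, Yara 23, Liam 10, Noor 16, Quinn 9. Grace eliminated.
Round 2: Wendy 6, Yara 23, Liam 10, Noor 16, Quinn 9. Wendy eliminated.
Round 3: Yara 23, Liam 16, Noor 16, Quinn 9. Quinn eliminated.
Round 4: Yara 23, Liam 25, Noor 16. Noor eliminated.
Round 5: Yara 29, Liam 35. Liam has a majority (≥33).

Liam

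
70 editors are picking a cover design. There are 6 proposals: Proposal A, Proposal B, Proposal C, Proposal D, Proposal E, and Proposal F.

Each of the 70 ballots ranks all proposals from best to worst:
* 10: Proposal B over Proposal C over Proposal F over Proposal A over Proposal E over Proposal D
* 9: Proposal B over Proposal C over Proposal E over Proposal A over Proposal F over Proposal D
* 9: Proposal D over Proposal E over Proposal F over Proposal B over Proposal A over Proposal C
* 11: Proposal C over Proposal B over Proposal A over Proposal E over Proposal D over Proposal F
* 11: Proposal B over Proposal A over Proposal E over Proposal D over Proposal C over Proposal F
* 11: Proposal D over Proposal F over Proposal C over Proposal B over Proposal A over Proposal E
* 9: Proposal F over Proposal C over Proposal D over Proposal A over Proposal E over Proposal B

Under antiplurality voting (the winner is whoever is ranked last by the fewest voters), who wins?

Proposal A

Last-place votes: Proposal A 0, Proposal B 9, Proposal C 9, Proposal D 19, Proposal E 11, Proposal F 22.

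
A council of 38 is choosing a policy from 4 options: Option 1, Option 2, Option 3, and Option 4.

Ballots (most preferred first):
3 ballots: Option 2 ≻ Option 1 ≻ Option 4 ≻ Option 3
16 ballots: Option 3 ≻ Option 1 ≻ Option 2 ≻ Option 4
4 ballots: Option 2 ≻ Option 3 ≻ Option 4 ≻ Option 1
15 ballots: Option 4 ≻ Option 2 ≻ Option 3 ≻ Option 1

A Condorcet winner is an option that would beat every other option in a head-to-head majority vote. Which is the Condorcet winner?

Option 2 vs Option 1: 22–16
Option 2 vs Option 3: 22–16
Option 2 vs Option 4: 23–15
Option 2 beats every other option.

Option 2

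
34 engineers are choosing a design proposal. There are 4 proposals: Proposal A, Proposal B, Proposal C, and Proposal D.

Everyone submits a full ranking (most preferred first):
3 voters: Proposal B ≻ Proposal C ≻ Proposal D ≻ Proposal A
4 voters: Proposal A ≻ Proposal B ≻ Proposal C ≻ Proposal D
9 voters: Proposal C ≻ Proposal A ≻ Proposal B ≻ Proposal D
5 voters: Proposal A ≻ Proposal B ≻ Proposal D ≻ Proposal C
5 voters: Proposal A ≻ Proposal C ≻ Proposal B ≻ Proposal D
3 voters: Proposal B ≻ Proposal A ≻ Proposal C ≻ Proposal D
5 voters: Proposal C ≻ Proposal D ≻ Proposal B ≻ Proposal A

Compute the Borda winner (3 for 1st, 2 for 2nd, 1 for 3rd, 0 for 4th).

Proposal A: 3×0 + 4×3 + 9×2 + 5×3 + 5×3 + 3×2 + 5×0 = 66
Proposal B: 3×3 + 4×2 + 9×1 + 5×2 + 5×1 + 3×3 + 5×1 = 55
Proposal C: 3×2 + 4×1 + 9×3 + 5×0 + 5×2 + 3×1 + 5×3 = 65
Proposal D: 3×1 + 4×0 + 9×0 + 5×1 + 5×0 + 3×0 + 5×2 = 18

Proposal A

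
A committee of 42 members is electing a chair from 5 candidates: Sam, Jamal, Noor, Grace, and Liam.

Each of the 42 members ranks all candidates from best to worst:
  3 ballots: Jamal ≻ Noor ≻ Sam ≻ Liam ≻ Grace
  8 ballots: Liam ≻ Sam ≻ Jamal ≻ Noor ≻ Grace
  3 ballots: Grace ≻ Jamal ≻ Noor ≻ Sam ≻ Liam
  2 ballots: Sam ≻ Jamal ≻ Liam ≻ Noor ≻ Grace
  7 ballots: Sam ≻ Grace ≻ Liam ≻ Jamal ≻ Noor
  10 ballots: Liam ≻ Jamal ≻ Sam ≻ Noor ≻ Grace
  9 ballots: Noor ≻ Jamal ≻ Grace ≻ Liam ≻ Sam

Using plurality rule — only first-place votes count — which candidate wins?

First-place votes: Sam 9, Jamal 3, Noor 9, Grace 3, Liam 18.

Liam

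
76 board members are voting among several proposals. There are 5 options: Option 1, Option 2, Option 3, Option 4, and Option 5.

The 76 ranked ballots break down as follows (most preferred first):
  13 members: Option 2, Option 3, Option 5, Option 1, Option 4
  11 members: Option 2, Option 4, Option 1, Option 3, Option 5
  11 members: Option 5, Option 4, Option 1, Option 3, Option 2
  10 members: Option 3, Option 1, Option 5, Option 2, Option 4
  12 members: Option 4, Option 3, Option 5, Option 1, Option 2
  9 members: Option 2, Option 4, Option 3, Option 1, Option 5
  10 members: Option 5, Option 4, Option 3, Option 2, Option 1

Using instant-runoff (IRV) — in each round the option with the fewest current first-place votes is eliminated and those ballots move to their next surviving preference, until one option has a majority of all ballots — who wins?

Option 5

Round 1: Option 1 0, Option 2 33, Option 3 10, Option 4 12, Option 5 21. Option 1 eliminated.
Round 2: Option 2 33, Option 3 10, Option 4 12, Option 5 21. Option 3 eliminated.
Round 3: Option 2 33, Option 4 12, Option 5 31. Option 4 eliminated.
Round 4: Option 2 33, Option 5 43. Option 5 has a majority (≥39).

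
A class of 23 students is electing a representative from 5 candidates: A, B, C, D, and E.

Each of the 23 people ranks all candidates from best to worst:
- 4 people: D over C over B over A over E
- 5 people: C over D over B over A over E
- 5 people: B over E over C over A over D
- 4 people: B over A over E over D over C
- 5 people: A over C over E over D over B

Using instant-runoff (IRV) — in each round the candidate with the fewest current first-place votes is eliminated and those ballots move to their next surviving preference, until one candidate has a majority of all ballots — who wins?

Round 1: A 5, B 9, C 5, D 4, E 0. E eliminated.
Round 2: A 5, B 9, C 5, D 4. D eliminated.
Round 3: A 5, B 9, C 9. A eliminated.
Round 4: B 9, C 14. C has a majority (≥12).

C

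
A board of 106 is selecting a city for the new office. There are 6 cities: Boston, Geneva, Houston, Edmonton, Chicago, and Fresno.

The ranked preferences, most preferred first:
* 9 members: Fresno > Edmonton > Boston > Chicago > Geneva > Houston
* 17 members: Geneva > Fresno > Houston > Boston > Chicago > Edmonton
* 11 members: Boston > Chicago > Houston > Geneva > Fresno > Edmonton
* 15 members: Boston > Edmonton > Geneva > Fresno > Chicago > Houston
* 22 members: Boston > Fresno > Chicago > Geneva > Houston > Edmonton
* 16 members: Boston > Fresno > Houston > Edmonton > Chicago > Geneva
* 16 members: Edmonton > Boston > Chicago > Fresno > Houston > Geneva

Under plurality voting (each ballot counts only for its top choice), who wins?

First-place votes: Boston 64, Geneva 17, Houston 0, Edmonton 16, Chicago 0, Fresno 9.

Boston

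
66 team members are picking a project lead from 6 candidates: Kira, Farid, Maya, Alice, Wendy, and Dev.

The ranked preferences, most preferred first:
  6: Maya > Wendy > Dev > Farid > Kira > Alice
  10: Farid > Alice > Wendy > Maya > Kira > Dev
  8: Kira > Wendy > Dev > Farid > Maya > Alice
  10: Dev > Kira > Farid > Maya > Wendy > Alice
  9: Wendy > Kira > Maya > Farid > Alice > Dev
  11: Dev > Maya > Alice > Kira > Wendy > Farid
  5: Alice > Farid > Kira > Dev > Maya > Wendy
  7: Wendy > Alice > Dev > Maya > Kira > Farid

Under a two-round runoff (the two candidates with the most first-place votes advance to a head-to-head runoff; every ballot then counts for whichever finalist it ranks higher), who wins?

Wendy

Round 1 first-place votes: Kira 8, Farid 10, Maya 6, Alice 5, Wendy 16, Dev 21. Dev and Wendy advance.
Runoff: Dev is ranked above Wendy on 26 ballots, Wendy above Dev on 40.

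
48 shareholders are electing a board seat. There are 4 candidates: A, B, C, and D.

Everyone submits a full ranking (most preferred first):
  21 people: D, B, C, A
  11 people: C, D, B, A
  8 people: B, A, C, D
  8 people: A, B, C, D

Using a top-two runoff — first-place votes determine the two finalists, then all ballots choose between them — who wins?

C

Round 1 first-place votes: A 8, B 8, C 11, D 21. D and C advance.
Runoff: D is ranked above C on 21 ballots, C above D on 27.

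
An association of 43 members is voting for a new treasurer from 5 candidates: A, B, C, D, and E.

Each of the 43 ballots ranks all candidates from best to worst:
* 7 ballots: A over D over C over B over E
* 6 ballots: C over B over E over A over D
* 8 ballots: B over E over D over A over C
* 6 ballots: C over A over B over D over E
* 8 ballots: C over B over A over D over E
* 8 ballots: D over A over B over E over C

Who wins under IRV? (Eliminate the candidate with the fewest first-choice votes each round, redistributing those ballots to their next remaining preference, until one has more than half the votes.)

Round 1: A 7, B 8, C 20, D 8, E 0. E eliminated.
Round 2: A 7, B 8, C 20, D 8. A eliminated.
Round 3: B 8, C 20, D 15. B eliminated.
Round 4: C 20, D 23. D has a majority (≥22).

D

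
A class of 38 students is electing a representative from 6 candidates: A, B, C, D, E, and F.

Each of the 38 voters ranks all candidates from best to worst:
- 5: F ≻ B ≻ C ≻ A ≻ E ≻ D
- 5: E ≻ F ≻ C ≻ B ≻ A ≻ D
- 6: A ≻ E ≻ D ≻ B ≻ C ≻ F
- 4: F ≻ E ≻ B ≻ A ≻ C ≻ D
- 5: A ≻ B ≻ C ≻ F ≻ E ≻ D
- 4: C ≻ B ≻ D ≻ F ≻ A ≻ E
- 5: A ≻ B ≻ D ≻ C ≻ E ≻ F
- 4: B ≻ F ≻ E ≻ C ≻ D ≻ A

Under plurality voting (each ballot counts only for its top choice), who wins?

First-place votes: A 16, B 4, C 4, D 0, E 5, F 9.

A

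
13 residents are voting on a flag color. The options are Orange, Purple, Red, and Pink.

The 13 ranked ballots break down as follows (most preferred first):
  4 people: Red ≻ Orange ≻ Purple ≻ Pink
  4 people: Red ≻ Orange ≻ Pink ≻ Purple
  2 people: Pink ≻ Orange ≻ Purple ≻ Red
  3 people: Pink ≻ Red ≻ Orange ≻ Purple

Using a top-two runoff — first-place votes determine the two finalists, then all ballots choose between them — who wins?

Round 1 first-place votes: Orange 0, Purple 0, Red 8, Pink 5. Red and Pink advance.
Runoff: Red is ranked above Pink on 8 ballots, Pink above Red on 5.

Red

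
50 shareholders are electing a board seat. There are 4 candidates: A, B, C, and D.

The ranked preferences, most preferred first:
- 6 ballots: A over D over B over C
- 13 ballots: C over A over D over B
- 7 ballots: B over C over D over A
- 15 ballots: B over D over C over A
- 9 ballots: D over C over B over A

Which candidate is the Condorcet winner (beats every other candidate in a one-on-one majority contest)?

D

D vs A: 31–19
D vs B: 28–22
D vs C: 30–20
D beats every other candidate.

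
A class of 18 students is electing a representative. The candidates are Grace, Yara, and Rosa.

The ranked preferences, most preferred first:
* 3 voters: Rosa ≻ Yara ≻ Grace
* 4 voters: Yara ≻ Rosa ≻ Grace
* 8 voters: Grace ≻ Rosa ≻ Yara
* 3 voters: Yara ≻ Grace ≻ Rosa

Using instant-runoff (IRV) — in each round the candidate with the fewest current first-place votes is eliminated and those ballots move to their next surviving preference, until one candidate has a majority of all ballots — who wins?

Round 1: Grace 8, Yara 7, Rosa 3. Rosa eliminated.
Round 2: Grace 8, Yara 10. Yara has a majority (≥10).

Yara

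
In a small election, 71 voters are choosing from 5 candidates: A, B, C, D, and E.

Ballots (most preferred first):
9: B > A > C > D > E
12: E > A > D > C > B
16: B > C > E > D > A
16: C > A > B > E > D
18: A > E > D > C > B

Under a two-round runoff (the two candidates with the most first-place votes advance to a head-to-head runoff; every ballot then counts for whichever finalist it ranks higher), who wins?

Round 1 first-place votes: A 18, B 25, C 16, D 0, E 12. B and A advance.
Runoff: B is ranked above A on 25 ballots, A above B on 46.

A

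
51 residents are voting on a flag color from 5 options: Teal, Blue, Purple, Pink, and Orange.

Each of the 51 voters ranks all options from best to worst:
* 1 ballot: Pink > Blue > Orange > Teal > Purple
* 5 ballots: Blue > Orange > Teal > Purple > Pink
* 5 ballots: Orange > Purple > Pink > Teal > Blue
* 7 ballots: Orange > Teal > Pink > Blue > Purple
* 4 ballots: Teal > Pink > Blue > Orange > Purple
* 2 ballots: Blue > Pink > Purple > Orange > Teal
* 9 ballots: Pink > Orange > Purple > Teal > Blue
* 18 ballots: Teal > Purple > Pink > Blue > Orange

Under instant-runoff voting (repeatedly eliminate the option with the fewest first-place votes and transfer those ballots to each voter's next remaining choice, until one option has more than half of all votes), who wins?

Orange

Round 1: Teal 22, Blue 7, Purple 0, Pink 10, Orange 12. Purple eliminated.
Round 2: Teal 22, Blue 7, Pink 10, Orange 12. Blue eliminated.
Round 3: Teal 22, Pink 12, Orange 17. Pink eliminated.
Round 4: Teal 22, Orange 29. Orange has a majority (≥26).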